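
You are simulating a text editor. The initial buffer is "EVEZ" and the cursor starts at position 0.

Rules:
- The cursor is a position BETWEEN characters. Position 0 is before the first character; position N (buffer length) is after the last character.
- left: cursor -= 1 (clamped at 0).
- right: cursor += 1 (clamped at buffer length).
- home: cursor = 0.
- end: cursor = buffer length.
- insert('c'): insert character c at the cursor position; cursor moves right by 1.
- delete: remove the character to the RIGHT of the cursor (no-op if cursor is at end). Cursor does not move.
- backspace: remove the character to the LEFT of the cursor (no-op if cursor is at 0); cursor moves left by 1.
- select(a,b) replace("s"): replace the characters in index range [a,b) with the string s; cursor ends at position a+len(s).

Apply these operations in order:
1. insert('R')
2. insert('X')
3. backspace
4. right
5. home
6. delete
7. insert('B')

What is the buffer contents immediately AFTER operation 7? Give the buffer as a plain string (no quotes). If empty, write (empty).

After op 1 (insert('R')): buf='REVEZ' cursor=1
After op 2 (insert('X')): buf='RXEVEZ' cursor=2
After op 3 (backspace): buf='REVEZ' cursor=1
After op 4 (right): buf='REVEZ' cursor=2
After op 5 (home): buf='REVEZ' cursor=0
After op 6 (delete): buf='EVEZ' cursor=0
After op 7 (insert('B')): buf='BEVEZ' cursor=1

Answer: BEVEZ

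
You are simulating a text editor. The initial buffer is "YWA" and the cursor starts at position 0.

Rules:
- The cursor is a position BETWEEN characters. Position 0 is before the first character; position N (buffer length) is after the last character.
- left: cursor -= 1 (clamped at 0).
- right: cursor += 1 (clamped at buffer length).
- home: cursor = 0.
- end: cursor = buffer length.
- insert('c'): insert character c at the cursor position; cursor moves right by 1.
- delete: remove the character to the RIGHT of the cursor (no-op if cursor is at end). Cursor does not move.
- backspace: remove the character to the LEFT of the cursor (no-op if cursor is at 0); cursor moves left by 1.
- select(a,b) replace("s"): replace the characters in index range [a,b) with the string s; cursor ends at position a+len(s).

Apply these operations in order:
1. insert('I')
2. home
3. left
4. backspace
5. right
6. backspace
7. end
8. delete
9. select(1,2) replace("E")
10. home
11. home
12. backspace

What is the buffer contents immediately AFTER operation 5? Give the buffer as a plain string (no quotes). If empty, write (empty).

Answer: IYWA

Derivation:
After op 1 (insert('I')): buf='IYWA' cursor=1
After op 2 (home): buf='IYWA' cursor=0
After op 3 (left): buf='IYWA' cursor=0
After op 4 (backspace): buf='IYWA' cursor=0
After op 5 (right): buf='IYWA' cursor=1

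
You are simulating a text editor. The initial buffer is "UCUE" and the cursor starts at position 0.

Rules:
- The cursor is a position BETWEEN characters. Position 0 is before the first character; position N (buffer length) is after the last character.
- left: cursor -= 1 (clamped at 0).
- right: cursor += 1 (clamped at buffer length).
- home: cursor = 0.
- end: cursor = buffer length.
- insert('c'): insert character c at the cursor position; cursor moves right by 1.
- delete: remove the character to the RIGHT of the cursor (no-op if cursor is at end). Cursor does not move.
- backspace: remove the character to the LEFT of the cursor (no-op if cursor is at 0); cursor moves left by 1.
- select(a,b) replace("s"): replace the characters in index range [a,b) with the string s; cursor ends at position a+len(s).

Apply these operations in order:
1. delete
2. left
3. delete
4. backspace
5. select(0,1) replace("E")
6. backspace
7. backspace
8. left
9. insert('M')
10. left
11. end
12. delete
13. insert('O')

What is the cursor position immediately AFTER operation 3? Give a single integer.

After op 1 (delete): buf='CUE' cursor=0
After op 2 (left): buf='CUE' cursor=0
After op 3 (delete): buf='UE' cursor=0

Answer: 0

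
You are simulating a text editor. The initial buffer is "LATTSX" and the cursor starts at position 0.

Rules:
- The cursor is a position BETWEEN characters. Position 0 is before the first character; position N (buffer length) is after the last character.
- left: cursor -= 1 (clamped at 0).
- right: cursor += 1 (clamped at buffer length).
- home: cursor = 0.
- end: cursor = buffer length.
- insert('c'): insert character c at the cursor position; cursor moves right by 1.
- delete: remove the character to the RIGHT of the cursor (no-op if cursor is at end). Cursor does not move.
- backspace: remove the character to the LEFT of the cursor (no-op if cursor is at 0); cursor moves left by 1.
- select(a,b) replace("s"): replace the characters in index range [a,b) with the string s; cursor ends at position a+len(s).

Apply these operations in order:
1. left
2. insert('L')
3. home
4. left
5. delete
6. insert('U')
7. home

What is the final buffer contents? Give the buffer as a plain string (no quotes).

Answer: ULATTSX

Derivation:
After op 1 (left): buf='LATTSX' cursor=0
After op 2 (insert('L')): buf='LLATTSX' cursor=1
After op 3 (home): buf='LLATTSX' cursor=0
After op 4 (left): buf='LLATTSX' cursor=0
After op 5 (delete): buf='LATTSX' cursor=0
After op 6 (insert('U')): buf='ULATTSX' cursor=1
After op 7 (home): buf='ULATTSX' cursor=0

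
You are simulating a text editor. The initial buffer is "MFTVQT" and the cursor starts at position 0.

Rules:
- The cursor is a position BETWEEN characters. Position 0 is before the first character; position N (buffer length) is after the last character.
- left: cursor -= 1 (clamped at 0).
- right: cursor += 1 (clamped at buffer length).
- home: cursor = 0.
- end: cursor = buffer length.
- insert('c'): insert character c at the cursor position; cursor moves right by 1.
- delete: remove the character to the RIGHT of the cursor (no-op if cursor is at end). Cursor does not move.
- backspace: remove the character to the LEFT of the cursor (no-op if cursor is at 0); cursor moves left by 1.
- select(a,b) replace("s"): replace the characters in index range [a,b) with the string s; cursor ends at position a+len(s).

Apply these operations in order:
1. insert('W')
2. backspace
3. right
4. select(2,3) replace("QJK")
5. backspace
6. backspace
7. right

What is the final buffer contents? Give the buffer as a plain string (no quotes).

After op 1 (insert('W')): buf='WMFTVQT' cursor=1
After op 2 (backspace): buf='MFTVQT' cursor=0
After op 3 (right): buf='MFTVQT' cursor=1
After op 4 (select(2,3) replace("QJK")): buf='MFQJKVQT' cursor=5
After op 5 (backspace): buf='MFQJVQT' cursor=4
After op 6 (backspace): buf='MFQVQT' cursor=3
After op 7 (right): buf='MFQVQT' cursor=4

Answer: MFQVQT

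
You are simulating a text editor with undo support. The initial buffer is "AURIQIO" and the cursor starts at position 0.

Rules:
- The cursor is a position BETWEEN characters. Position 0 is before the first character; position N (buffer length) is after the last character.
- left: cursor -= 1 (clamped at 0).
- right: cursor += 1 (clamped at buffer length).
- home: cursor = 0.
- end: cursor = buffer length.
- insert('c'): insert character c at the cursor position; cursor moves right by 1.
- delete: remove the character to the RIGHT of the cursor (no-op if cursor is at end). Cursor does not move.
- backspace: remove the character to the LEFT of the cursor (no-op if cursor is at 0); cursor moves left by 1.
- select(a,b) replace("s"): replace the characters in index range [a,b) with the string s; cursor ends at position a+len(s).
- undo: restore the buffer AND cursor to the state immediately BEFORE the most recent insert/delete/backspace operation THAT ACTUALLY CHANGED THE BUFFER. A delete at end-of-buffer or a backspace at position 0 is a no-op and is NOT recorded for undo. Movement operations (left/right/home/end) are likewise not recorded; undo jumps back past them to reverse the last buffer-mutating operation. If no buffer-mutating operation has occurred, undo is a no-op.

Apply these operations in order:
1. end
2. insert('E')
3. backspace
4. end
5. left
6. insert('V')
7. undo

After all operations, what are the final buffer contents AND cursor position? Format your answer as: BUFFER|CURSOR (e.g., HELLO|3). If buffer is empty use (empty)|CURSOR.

After op 1 (end): buf='AURIQIO' cursor=7
After op 2 (insert('E')): buf='AURIQIOE' cursor=8
After op 3 (backspace): buf='AURIQIO' cursor=7
After op 4 (end): buf='AURIQIO' cursor=7
After op 5 (left): buf='AURIQIO' cursor=6
After op 6 (insert('V')): buf='AURIQIVO' cursor=7
After op 7 (undo): buf='AURIQIO' cursor=6

Answer: AURIQIO|6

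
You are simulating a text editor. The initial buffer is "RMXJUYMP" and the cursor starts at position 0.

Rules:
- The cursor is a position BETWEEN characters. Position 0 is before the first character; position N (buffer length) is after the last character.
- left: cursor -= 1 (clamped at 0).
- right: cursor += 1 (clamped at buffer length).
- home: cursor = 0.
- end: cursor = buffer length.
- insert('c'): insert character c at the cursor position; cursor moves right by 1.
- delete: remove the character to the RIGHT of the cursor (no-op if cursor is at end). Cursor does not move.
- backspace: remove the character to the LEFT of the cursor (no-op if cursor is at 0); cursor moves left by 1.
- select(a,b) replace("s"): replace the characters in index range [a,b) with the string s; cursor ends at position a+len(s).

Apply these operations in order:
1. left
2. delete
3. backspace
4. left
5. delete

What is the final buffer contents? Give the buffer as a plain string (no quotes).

After op 1 (left): buf='RMXJUYMP' cursor=0
After op 2 (delete): buf='MXJUYMP' cursor=0
After op 3 (backspace): buf='MXJUYMP' cursor=0
After op 4 (left): buf='MXJUYMP' cursor=0
After op 5 (delete): buf='XJUYMP' cursor=0

Answer: XJUYMP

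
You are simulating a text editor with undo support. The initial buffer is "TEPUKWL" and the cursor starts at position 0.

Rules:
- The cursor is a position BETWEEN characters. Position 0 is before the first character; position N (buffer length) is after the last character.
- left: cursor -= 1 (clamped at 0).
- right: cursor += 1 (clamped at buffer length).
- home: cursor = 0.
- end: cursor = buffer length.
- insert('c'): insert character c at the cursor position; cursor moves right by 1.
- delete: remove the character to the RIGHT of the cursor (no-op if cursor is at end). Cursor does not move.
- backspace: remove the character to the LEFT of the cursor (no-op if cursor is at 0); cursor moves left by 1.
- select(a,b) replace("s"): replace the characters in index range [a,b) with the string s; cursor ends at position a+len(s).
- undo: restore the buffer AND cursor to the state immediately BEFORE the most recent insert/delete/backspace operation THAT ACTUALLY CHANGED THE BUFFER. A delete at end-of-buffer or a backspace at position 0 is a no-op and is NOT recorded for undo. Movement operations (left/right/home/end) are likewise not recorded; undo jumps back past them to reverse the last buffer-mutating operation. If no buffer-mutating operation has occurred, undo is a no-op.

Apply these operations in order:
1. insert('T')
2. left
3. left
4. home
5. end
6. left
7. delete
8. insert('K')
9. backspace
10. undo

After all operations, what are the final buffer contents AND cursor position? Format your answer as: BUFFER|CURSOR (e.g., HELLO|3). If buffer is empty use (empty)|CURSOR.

Answer: TTEPUKWK|8

Derivation:
After op 1 (insert('T')): buf='TTEPUKWL' cursor=1
After op 2 (left): buf='TTEPUKWL' cursor=0
After op 3 (left): buf='TTEPUKWL' cursor=0
After op 4 (home): buf='TTEPUKWL' cursor=0
After op 5 (end): buf='TTEPUKWL' cursor=8
After op 6 (left): buf='TTEPUKWL' cursor=7
After op 7 (delete): buf='TTEPUKW' cursor=7
After op 8 (insert('K')): buf='TTEPUKWK' cursor=8
After op 9 (backspace): buf='TTEPUKW' cursor=7
After op 10 (undo): buf='TTEPUKWK' cursor=8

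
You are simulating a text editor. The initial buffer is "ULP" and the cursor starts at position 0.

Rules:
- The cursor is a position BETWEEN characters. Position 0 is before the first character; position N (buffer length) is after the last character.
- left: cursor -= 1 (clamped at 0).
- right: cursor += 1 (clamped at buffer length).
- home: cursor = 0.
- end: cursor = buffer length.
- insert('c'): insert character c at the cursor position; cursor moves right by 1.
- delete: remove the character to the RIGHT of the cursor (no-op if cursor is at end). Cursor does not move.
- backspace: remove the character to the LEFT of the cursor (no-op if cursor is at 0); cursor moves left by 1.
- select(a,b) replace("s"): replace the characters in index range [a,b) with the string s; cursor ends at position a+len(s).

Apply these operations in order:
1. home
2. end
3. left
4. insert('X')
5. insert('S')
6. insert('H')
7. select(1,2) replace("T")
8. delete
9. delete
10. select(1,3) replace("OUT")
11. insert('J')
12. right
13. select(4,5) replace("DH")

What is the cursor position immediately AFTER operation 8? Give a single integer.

After op 1 (home): buf='ULP' cursor=0
After op 2 (end): buf='ULP' cursor=3
After op 3 (left): buf='ULP' cursor=2
After op 4 (insert('X')): buf='ULXP' cursor=3
After op 5 (insert('S')): buf='ULXSP' cursor=4
After op 6 (insert('H')): buf='ULXSHP' cursor=5
After op 7 (select(1,2) replace("T")): buf='UTXSHP' cursor=2
After op 8 (delete): buf='UTSHP' cursor=2

Answer: 2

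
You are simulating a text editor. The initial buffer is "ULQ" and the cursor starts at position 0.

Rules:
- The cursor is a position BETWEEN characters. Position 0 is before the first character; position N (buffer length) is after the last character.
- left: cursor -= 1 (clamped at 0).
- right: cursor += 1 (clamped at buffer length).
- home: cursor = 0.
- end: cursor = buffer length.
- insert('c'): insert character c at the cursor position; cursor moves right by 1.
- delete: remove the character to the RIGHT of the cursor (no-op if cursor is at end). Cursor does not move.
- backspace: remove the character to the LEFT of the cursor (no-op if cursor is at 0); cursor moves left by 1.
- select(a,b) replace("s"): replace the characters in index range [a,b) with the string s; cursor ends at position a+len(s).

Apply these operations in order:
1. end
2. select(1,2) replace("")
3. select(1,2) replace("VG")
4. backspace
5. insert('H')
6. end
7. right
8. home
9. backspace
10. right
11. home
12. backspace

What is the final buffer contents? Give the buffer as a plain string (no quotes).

Answer: UVH

Derivation:
After op 1 (end): buf='ULQ' cursor=3
After op 2 (select(1,2) replace("")): buf='UQ' cursor=1
After op 3 (select(1,2) replace("VG")): buf='UVG' cursor=3
After op 4 (backspace): buf='UV' cursor=2
After op 5 (insert('H')): buf='UVH' cursor=3
After op 6 (end): buf='UVH' cursor=3
After op 7 (right): buf='UVH' cursor=3
After op 8 (home): buf='UVH' cursor=0
After op 9 (backspace): buf='UVH' cursor=0
After op 10 (right): buf='UVH' cursor=1
After op 11 (home): buf='UVH' cursor=0
After op 12 (backspace): buf='UVH' cursor=0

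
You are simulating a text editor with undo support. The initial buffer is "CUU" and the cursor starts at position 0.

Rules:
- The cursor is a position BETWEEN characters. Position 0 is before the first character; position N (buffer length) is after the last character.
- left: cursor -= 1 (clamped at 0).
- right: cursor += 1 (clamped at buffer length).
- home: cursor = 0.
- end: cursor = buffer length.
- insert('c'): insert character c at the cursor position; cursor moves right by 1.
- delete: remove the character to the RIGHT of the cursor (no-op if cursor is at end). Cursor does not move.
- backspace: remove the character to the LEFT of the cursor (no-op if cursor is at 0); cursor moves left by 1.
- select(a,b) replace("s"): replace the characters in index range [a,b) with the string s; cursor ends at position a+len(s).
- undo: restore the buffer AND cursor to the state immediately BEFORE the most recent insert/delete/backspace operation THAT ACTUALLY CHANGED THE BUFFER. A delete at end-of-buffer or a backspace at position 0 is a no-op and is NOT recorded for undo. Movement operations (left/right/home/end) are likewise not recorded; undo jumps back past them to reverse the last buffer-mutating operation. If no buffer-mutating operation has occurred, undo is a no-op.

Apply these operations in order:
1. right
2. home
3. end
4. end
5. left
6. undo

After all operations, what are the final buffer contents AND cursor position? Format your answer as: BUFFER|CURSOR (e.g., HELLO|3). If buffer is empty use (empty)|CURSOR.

Answer: CUU|2

Derivation:
After op 1 (right): buf='CUU' cursor=1
After op 2 (home): buf='CUU' cursor=0
After op 3 (end): buf='CUU' cursor=3
After op 4 (end): buf='CUU' cursor=3
After op 5 (left): buf='CUU' cursor=2
After op 6 (undo): buf='CUU' cursor=2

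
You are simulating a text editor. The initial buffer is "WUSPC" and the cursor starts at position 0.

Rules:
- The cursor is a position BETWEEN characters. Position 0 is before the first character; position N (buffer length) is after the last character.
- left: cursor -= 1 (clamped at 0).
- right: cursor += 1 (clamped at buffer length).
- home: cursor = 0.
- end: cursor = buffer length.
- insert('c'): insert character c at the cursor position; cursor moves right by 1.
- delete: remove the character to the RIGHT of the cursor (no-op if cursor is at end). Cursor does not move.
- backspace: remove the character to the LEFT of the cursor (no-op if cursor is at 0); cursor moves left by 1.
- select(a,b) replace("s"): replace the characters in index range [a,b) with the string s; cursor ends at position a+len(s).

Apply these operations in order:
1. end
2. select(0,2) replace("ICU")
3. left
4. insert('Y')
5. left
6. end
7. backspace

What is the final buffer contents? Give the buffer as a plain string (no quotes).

Answer: ICYUSP

Derivation:
After op 1 (end): buf='WUSPC' cursor=5
After op 2 (select(0,2) replace("ICU")): buf='ICUSPC' cursor=3
After op 3 (left): buf='ICUSPC' cursor=2
After op 4 (insert('Y')): buf='ICYUSPC' cursor=3
After op 5 (left): buf='ICYUSPC' cursor=2
After op 6 (end): buf='ICYUSPC' cursor=7
After op 7 (backspace): buf='ICYUSP' cursor=6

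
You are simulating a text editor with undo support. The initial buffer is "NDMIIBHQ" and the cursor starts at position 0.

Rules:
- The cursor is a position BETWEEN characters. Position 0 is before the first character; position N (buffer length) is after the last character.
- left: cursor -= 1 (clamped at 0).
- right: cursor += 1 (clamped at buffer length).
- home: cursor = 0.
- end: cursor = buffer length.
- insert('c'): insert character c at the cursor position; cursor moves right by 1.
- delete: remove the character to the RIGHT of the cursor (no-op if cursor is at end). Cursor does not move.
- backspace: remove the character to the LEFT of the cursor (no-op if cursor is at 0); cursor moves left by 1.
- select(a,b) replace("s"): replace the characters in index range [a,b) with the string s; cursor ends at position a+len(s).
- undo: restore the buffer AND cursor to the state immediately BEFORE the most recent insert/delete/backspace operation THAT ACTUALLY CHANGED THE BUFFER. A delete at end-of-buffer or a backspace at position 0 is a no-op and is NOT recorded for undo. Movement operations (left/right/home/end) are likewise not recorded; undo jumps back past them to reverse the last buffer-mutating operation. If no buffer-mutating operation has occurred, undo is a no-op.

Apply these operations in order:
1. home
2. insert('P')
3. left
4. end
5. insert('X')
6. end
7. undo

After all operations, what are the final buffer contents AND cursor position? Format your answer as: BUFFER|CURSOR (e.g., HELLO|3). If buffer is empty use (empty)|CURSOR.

Answer: PNDMIIBHQ|9

Derivation:
After op 1 (home): buf='NDMIIBHQ' cursor=0
After op 2 (insert('P')): buf='PNDMIIBHQ' cursor=1
After op 3 (left): buf='PNDMIIBHQ' cursor=0
After op 4 (end): buf='PNDMIIBHQ' cursor=9
After op 5 (insert('X')): buf='PNDMIIBHQX' cursor=10
After op 6 (end): buf='PNDMIIBHQX' cursor=10
After op 7 (undo): buf='PNDMIIBHQ' cursor=9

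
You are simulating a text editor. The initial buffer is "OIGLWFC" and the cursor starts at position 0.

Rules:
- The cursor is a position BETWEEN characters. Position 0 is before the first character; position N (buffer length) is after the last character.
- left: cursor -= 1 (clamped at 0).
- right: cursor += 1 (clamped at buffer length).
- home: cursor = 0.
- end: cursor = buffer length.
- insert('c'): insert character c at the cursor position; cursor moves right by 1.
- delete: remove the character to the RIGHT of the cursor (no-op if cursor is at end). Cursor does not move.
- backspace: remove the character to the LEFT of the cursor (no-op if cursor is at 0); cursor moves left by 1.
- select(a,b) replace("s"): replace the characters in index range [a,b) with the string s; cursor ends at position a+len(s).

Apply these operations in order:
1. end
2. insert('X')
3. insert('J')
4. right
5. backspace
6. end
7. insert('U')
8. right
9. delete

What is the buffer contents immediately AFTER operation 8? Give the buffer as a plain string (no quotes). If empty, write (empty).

After op 1 (end): buf='OIGLWFC' cursor=7
After op 2 (insert('X')): buf='OIGLWFCX' cursor=8
After op 3 (insert('J')): buf='OIGLWFCXJ' cursor=9
After op 4 (right): buf='OIGLWFCXJ' cursor=9
After op 5 (backspace): buf='OIGLWFCX' cursor=8
After op 6 (end): buf='OIGLWFCX' cursor=8
After op 7 (insert('U')): buf='OIGLWFCXU' cursor=9
After op 8 (right): buf='OIGLWFCXU' cursor=9

Answer: OIGLWFCXU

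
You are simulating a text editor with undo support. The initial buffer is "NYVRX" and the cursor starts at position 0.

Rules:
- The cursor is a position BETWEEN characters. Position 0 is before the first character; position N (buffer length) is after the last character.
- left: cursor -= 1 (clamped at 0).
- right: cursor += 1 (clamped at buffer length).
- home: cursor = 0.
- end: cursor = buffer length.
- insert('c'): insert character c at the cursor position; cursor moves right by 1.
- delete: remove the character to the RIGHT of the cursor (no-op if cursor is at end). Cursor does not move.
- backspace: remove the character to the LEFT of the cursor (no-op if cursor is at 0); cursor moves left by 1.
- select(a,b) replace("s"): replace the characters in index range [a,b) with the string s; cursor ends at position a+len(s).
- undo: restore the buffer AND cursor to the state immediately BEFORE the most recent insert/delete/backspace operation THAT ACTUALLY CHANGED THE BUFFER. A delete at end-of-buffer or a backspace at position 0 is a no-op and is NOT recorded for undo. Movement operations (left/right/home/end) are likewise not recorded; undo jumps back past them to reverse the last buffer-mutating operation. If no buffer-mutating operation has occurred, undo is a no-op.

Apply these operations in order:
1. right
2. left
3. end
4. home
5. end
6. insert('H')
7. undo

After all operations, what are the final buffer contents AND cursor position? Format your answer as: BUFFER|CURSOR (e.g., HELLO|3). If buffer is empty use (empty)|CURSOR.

After op 1 (right): buf='NYVRX' cursor=1
After op 2 (left): buf='NYVRX' cursor=0
After op 3 (end): buf='NYVRX' cursor=5
After op 4 (home): buf='NYVRX' cursor=0
After op 5 (end): buf='NYVRX' cursor=5
After op 6 (insert('H')): buf='NYVRXH' cursor=6
After op 7 (undo): buf='NYVRX' cursor=5

Answer: NYVRX|5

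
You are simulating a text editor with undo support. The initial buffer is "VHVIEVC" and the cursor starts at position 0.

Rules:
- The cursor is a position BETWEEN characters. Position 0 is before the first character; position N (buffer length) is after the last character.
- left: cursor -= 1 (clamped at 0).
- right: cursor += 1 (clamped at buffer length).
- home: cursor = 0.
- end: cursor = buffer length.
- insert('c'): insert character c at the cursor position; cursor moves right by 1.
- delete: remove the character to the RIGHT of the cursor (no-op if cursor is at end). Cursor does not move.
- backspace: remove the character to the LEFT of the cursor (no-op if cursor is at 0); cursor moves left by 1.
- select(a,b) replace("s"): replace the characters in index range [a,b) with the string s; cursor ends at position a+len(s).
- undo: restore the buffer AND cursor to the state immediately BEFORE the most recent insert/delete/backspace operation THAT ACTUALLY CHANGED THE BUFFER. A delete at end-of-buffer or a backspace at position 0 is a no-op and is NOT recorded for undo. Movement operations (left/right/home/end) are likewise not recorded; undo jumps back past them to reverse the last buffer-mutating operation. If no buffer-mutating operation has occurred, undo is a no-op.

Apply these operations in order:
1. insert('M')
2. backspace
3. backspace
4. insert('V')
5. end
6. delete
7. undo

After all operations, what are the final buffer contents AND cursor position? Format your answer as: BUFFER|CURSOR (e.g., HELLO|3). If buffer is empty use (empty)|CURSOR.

Answer: VHVIEVC|0

Derivation:
After op 1 (insert('M')): buf='MVHVIEVC' cursor=1
After op 2 (backspace): buf='VHVIEVC' cursor=0
After op 3 (backspace): buf='VHVIEVC' cursor=0
After op 4 (insert('V')): buf='VVHVIEVC' cursor=1
After op 5 (end): buf='VVHVIEVC' cursor=8
After op 6 (delete): buf='VVHVIEVC' cursor=8
After op 7 (undo): buf='VHVIEVC' cursor=0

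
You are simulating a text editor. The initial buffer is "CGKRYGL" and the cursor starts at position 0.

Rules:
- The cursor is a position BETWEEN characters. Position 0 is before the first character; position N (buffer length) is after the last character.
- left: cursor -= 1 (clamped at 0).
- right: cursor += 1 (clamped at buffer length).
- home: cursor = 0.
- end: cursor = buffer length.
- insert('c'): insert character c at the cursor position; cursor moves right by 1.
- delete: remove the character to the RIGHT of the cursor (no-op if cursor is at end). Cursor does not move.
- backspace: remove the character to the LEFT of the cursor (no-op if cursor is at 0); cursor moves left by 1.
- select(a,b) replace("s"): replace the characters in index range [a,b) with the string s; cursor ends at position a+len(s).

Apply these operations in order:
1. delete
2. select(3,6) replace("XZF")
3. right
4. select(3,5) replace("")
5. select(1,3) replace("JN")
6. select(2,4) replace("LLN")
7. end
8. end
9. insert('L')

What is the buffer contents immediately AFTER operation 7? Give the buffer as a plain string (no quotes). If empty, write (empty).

Answer: GJLLN

Derivation:
After op 1 (delete): buf='GKRYGL' cursor=0
After op 2 (select(3,6) replace("XZF")): buf='GKRXZF' cursor=6
After op 3 (right): buf='GKRXZF' cursor=6
After op 4 (select(3,5) replace("")): buf='GKRF' cursor=3
After op 5 (select(1,3) replace("JN")): buf='GJNF' cursor=3
After op 6 (select(2,4) replace("LLN")): buf='GJLLN' cursor=5
After op 7 (end): buf='GJLLN' cursor=5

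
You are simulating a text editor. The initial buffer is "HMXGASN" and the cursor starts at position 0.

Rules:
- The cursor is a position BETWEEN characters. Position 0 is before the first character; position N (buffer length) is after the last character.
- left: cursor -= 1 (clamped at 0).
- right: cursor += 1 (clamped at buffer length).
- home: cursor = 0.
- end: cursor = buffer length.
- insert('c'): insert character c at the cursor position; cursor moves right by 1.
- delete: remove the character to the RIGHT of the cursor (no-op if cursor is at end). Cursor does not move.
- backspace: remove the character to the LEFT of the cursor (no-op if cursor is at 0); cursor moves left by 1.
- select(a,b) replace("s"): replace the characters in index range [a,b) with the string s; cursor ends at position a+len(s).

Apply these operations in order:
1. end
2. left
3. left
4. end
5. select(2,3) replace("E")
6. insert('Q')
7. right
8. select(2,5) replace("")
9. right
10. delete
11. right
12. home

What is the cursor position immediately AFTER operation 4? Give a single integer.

Answer: 7

Derivation:
After op 1 (end): buf='HMXGASN' cursor=7
After op 2 (left): buf='HMXGASN' cursor=6
After op 3 (left): buf='HMXGASN' cursor=5
After op 4 (end): buf='HMXGASN' cursor=7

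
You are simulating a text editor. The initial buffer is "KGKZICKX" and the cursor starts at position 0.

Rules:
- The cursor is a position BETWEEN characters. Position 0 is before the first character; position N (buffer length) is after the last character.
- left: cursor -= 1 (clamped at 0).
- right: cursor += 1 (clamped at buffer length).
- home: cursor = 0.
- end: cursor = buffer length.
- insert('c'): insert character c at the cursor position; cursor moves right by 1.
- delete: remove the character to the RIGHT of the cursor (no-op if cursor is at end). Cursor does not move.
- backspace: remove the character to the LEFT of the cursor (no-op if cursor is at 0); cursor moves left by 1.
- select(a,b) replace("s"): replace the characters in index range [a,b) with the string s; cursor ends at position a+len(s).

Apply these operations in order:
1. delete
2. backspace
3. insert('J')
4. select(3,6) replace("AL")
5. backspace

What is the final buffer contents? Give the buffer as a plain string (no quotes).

Answer: JGKAKX

Derivation:
After op 1 (delete): buf='GKZICKX' cursor=0
After op 2 (backspace): buf='GKZICKX' cursor=0
After op 3 (insert('J')): buf='JGKZICKX' cursor=1
After op 4 (select(3,6) replace("AL")): buf='JGKALKX' cursor=5
After op 5 (backspace): buf='JGKAKX' cursor=4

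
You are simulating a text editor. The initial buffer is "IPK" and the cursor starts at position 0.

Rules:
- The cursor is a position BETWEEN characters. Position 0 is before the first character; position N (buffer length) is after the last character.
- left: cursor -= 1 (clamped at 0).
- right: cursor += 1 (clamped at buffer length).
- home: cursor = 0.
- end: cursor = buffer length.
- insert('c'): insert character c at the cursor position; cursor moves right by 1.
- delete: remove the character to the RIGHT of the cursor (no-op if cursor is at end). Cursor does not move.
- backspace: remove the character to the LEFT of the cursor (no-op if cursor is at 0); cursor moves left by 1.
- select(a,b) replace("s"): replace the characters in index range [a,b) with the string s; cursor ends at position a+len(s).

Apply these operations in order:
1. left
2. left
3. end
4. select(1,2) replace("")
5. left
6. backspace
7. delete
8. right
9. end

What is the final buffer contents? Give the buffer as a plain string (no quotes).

After op 1 (left): buf='IPK' cursor=0
After op 2 (left): buf='IPK' cursor=0
After op 3 (end): buf='IPK' cursor=3
After op 4 (select(1,2) replace("")): buf='IK' cursor=1
After op 5 (left): buf='IK' cursor=0
After op 6 (backspace): buf='IK' cursor=0
After op 7 (delete): buf='K' cursor=0
After op 8 (right): buf='K' cursor=1
After op 9 (end): buf='K' cursor=1

Answer: K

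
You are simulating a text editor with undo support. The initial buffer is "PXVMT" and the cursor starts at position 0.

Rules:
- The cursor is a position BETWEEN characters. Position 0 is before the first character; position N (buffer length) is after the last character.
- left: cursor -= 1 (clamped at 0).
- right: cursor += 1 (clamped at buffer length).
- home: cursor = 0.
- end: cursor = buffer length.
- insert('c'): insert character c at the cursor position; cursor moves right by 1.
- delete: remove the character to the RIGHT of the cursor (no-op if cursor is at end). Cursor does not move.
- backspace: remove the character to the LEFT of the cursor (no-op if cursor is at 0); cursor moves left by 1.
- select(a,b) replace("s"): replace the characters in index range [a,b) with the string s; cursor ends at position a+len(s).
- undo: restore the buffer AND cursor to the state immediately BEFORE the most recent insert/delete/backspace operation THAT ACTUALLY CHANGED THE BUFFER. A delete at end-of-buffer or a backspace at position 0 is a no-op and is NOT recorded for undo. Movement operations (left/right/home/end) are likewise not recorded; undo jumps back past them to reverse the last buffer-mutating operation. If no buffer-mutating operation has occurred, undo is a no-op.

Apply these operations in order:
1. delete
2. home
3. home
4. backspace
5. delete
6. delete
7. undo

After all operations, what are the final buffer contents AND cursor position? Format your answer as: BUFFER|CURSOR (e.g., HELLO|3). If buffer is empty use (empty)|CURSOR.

Answer: VMT|0

Derivation:
After op 1 (delete): buf='XVMT' cursor=0
After op 2 (home): buf='XVMT' cursor=0
After op 3 (home): buf='XVMT' cursor=0
After op 4 (backspace): buf='XVMT' cursor=0
After op 5 (delete): buf='VMT' cursor=0
After op 6 (delete): buf='MT' cursor=0
After op 7 (undo): buf='VMT' cursor=0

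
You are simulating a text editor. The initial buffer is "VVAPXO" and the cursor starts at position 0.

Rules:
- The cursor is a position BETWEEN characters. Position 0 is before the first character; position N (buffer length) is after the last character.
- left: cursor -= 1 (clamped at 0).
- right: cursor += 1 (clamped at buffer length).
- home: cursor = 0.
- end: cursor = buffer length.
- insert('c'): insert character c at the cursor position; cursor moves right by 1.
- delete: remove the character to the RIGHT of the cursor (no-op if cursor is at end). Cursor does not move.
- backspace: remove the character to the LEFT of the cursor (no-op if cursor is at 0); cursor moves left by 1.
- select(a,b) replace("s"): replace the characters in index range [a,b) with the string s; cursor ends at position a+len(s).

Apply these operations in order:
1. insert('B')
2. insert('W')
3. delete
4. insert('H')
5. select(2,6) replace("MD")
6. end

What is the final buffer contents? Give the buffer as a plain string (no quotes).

Answer: BWMDXO

Derivation:
After op 1 (insert('B')): buf='BVVAPXO' cursor=1
After op 2 (insert('W')): buf='BWVVAPXO' cursor=2
After op 3 (delete): buf='BWVAPXO' cursor=2
After op 4 (insert('H')): buf='BWHVAPXO' cursor=3
After op 5 (select(2,6) replace("MD")): buf='BWMDXO' cursor=4
After op 6 (end): buf='BWMDXO' cursor=6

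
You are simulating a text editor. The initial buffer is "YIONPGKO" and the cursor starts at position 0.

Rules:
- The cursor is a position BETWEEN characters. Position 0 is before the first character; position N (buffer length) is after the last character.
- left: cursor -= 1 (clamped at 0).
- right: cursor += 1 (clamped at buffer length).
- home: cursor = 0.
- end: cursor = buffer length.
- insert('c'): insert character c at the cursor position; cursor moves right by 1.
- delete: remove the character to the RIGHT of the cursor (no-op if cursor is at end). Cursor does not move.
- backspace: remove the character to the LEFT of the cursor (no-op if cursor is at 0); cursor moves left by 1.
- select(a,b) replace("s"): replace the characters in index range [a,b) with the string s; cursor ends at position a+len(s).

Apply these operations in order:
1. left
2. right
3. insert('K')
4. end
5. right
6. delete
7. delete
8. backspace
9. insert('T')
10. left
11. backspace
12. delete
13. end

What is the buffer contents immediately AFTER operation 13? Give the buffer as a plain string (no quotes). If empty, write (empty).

Answer: YKIONPG

Derivation:
After op 1 (left): buf='YIONPGKO' cursor=0
After op 2 (right): buf='YIONPGKO' cursor=1
After op 3 (insert('K')): buf='YKIONPGKO' cursor=2
After op 4 (end): buf='YKIONPGKO' cursor=9
After op 5 (right): buf='YKIONPGKO' cursor=9
After op 6 (delete): buf='YKIONPGKO' cursor=9
After op 7 (delete): buf='YKIONPGKO' cursor=9
After op 8 (backspace): buf='YKIONPGK' cursor=8
After op 9 (insert('T')): buf='YKIONPGKT' cursor=9
After op 10 (left): buf='YKIONPGKT' cursor=8
After op 11 (backspace): buf='YKIONPGT' cursor=7
After op 12 (delete): buf='YKIONPG' cursor=7
After op 13 (end): buf='YKIONPG' cursor=7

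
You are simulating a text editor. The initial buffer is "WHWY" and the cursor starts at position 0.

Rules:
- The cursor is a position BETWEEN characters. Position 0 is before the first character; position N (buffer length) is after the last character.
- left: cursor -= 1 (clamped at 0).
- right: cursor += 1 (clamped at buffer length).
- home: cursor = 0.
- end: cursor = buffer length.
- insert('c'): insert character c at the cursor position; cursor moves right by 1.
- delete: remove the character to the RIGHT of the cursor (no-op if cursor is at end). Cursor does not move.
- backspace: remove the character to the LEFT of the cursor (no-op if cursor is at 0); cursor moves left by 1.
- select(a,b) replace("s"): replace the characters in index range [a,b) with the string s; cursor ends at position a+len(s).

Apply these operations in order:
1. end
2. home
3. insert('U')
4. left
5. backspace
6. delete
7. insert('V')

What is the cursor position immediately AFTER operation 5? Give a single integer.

After op 1 (end): buf='WHWY' cursor=4
After op 2 (home): buf='WHWY' cursor=0
After op 3 (insert('U')): buf='UWHWY' cursor=1
After op 4 (left): buf='UWHWY' cursor=0
After op 5 (backspace): buf='UWHWY' cursor=0

Answer: 0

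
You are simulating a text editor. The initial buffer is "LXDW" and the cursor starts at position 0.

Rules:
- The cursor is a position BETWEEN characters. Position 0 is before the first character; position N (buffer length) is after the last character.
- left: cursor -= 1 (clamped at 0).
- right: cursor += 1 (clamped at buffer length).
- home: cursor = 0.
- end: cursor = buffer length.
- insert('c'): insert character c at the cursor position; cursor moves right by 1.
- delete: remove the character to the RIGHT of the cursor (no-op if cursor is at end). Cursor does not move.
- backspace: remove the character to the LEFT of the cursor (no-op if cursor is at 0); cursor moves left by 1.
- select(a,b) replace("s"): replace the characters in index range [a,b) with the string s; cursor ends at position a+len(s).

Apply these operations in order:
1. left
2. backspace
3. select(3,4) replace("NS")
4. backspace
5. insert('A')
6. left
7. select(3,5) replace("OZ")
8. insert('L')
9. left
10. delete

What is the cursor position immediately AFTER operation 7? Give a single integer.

After op 1 (left): buf='LXDW' cursor=0
After op 2 (backspace): buf='LXDW' cursor=0
After op 3 (select(3,4) replace("NS")): buf='LXDNS' cursor=5
After op 4 (backspace): buf='LXDN' cursor=4
After op 5 (insert('A')): buf='LXDNA' cursor=5
After op 6 (left): buf='LXDNA' cursor=4
After op 7 (select(3,5) replace("OZ")): buf='LXDOZ' cursor=5

Answer: 5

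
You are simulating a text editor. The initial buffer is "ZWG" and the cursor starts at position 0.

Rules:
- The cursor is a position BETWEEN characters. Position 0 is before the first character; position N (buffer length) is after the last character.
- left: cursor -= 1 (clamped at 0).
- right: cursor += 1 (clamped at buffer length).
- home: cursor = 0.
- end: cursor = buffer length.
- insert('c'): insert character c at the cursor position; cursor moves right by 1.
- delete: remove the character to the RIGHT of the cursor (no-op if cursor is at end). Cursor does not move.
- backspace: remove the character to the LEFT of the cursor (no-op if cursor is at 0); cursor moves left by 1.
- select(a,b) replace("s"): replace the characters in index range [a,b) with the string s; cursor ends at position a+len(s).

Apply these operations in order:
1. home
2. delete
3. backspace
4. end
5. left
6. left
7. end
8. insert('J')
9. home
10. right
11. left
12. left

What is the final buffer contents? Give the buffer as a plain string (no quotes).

After op 1 (home): buf='ZWG' cursor=0
After op 2 (delete): buf='WG' cursor=0
After op 3 (backspace): buf='WG' cursor=0
After op 4 (end): buf='WG' cursor=2
After op 5 (left): buf='WG' cursor=1
After op 6 (left): buf='WG' cursor=0
After op 7 (end): buf='WG' cursor=2
After op 8 (insert('J')): buf='WGJ' cursor=3
After op 9 (home): buf='WGJ' cursor=0
After op 10 (right): buf='WGJ' cursor=1
After op 11 (left): buf='WGJ' cursor=0
After op 12 (left): buf='WGJ' cursor=0

Answer: WGJ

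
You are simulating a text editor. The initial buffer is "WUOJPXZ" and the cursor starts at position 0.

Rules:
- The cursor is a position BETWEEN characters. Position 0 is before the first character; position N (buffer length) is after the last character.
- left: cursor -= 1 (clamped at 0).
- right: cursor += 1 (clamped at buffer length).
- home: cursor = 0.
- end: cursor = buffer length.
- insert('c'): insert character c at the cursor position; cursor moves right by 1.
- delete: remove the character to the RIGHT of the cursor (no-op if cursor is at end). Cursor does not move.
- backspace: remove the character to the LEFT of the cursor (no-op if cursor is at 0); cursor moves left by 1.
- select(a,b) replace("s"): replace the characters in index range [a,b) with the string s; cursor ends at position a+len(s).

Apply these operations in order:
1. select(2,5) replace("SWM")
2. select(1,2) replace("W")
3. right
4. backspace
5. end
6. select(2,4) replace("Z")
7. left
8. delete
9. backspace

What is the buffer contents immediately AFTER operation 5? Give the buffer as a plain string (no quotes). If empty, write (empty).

After op 1 (select(2,5) replace("SWM")): buf='WUSWMXZ' cursor=5
After op 2 (select(1,2) replace("W")): buf='WWSWMXZ' cursor=2
After op 3 (right): buf='WWSWMXZ' cursor=3
After op 4 (backspace): buf='WWWMXZ' cursor=2
After op 5 (end): buf='WWWMXZ' cursor=6

Answer: WWWMXZ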